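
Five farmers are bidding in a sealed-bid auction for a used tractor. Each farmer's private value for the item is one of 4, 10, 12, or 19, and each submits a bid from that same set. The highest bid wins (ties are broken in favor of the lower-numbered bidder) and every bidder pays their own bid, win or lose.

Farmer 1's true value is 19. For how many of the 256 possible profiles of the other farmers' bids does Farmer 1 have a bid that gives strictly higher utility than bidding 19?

81

Others bid (4, 4, 4, 4): truth gives 0; bid 4 gives 15 > 0. Violating.
Others bid (4, 4, 4, 10): truth gives 0; bid 10 gives 9 > 0. Violating.
Others bid (4, 4, 4, 12): truth gives 0; bid 12 gives 7 > 0. Violating.
Others bid (4, 4, 10, 4): truth gives 0; bid 10 gives 9 > 0. Violating.
Others bid (4, 4, 4, 19): truth gives 0; no alternative beats it.
Others bid (4, 4, 10, 19): truth gives 0; no alternative beats it.
(Checking all 256 profiles: 81 have a profitable deviation, 175 do not.)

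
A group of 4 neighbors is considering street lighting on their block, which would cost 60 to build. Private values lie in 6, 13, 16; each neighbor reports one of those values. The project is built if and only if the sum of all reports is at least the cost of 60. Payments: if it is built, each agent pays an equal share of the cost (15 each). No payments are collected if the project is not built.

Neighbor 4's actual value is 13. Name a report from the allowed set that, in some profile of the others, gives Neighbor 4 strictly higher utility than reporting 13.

6

Suppose Neighbor 1 reports 16, Neighbor 2 reports 16 and Neighbor 3 reports 16.
Report 13: project built, pays 15, utility 13 - 15 = -2.
Report 6: project not built, utility 0.
So reporting 6 beats truth here (0 > -2).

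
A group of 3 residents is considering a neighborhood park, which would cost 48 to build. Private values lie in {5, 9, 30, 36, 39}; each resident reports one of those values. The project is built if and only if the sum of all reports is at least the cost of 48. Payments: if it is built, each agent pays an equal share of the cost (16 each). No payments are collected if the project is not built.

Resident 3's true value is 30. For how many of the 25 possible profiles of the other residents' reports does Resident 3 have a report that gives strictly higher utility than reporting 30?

3

Others report (5, 5): truth gives 0; report 39 gives 14 > 0. Violating.
Others report (5, 9): truth gives 0; report 36 gives 14 > 0. Violating.
Others report (9, 5): truth gives 0; report 36 gives 14 > 0. Violating.
Others report (5, 30): truth gives 14; no alternative beats it.
Others report (5, 36): truth gives 14; no alternative beats it.
(Checking all 25 profiles: 3 have a profitable deviation, 22 do not.)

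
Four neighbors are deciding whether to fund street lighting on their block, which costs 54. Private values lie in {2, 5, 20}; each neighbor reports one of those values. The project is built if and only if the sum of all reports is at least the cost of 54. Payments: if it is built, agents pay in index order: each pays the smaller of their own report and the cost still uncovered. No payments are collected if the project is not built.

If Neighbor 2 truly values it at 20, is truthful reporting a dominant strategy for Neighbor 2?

No

Consider the case where Neighbor 1 reports 20, Neighbor 3 reports 20 and Neighbor 4 reports 20.
Truthful report 20: project built, pays 20, utility 20 - 20 = 0.
Report 2 instead: project built, pays 2, utility 20 - 2 = 18.
Since 18 > 0, reporting 2 is strictly better here, so truthful reporting is not dominant.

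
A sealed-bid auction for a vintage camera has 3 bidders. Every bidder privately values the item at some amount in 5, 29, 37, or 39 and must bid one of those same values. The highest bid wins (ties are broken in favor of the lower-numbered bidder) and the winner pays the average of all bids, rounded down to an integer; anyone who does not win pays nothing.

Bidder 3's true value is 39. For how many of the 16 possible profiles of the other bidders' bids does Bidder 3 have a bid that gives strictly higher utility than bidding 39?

Others bid (5, 5): truth gives 23; bid 29 gives 26 > 23. Violating.
Others bid (5, 29): truth gives 15; bid 37 gives 16 > 15. Violating.
Others bid (29, 5): truth gives 15; bid 37 gives 16 > 15. Violating.
Others bid (29, 29): truth gives 7; bid 37 gives 8 > 7. Violating.
Others bid (5, 37): truth gives 12; no alternative beats it.
Others bid (5, 39): truth gives 0; no alternative beats it.
(Checking all 16 profiles: 4 have a profitable deviation, 12 do not.)

4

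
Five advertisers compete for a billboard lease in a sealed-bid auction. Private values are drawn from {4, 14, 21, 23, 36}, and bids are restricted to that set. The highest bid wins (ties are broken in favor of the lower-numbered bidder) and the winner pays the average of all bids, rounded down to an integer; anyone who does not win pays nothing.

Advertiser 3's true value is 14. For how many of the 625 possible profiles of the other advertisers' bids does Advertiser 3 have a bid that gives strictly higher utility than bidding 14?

Others bid (4, 4, 4, 21): truth gives 0; bid 21 gives 4 > 0. Violating.
Others bid (4, 4, 4, 23): truth gives 0; bid 23 gives 3 > 0. Violating.
Others bid (4, 4, 14, 21): truth gives 0; bid 21 gives 2 > 0. Violating.
Others bid (4, 4, 14, 23): truth gives 0; bid 23 gives 1 > 0. Violating.
Others bid (4, 4, 4, 4): truth gives 8; no alternative beats it.
Others bid (4, 4, 4, 14): truth gives 6; no alternative beats it.
(Checking all 625 profiles: 35 have a profitable deviation, 590 do not.)

35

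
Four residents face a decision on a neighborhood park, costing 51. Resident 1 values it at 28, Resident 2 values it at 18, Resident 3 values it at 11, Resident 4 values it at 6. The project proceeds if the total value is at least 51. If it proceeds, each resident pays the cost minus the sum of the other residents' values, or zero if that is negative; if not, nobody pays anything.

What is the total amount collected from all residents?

Total value 63 ≥ cost 51, so it is built.
Resident 1: others sum to 35; max(0, 51 - 35) = 16.
Resident 2: others sum to 45; max(0, 51 - 45) = 6.
Resident 3: others sum to 52; max(0, 51 - 52) = 0.
Resident 4: others sum to 57; max(0, 51 - 57) = 0.
Total collected = 16 + 6 + 0 + 0 = 22.

22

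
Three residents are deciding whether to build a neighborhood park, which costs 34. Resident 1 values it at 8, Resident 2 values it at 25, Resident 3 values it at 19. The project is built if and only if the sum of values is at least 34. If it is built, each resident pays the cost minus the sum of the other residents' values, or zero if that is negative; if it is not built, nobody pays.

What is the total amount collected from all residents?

8

Total value 52 ≥ cost 34, so it is built.
Resident 1: others sum to 44; max(0, 34 - 44) = 0.
Resident 2: others sum to 27; max(0, 34 - 27) = 7.
Resident 3: others sum to 33; max(0, 34 - 33) = 1.
Total collected = 0 + 7 + 1 = 8.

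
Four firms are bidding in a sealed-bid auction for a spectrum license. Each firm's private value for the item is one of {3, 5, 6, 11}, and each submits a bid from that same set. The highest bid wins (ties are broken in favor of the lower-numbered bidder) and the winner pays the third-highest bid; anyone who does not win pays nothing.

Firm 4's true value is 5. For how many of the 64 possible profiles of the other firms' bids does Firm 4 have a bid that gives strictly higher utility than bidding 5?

6

Others bid (3, 3, 5): truth gives 0; bid 6 gives 2 > 0. Violating.
Others bid (3, 3, 6): truth gives 0; bid 11 gives 2 > 0. Violating.
Others bid (3, 5, 3): truth gives 0; bid 6 gives 2 > 0. Violating.
Others bid (3, 6, 3): truth gives 0; bid 11 gives 2 > 0. Violating.
Others bid (3, 3, 3): truth gives 2; no alternative beats it.
Others bid (3, 3, 11): truth gives 0; no alternative beats it.
(Checking all 64 profiles: 6 have a profitable deviation, 58 do not.)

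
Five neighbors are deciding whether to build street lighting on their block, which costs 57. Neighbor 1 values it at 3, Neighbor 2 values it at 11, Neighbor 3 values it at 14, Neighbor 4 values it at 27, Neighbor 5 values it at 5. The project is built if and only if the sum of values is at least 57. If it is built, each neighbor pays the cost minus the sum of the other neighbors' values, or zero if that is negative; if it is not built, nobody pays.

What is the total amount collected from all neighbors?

45

Total value 60 ≥ cost 57, so it is built.
Neighbor 1: others sum to 57; max(0, 57 - 57) = 0.
Neighbor 2: others sum to 49; max(0, 57 - 49) = 8.
Neighbor 3: others sum to 46; max(0, 57 - 46) = 11.
Neighbor 4: others sum to 33; max(0, 57 - 33) = 24.
Neighbor 5: others sum to 55; max(0, 57 - 55) = 2.
Total collected = 0 + 8 + 11 + 24 + 2 = 45.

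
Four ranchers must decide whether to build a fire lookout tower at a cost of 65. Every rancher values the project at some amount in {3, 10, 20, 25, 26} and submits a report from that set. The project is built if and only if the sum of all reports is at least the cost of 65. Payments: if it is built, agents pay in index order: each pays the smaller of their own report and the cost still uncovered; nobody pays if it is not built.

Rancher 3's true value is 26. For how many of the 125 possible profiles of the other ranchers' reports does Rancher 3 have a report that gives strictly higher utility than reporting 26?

82

Others report (3, 20, 20): truth gives 0; report 25 gives 1 > 0. Violating.
Others report (3, 20, 25): truth gives 0; report 20 gives 6 > 0. Violating.
Others report (3, 20, 26): truth gives 0; report 20 gives 6 > 0. Violating.
Others report (3, 25, 20): truth gives 0; report 20 gives 6 > 0. Violating.
Others report (3, 3, 3): truth gives 0; no alternative beats it.
Others report (3, 3, 10): truth gives 0; no alternative beats it.
(Checking all 125 profiles: 82 have a profitable deviation, 43 do not.)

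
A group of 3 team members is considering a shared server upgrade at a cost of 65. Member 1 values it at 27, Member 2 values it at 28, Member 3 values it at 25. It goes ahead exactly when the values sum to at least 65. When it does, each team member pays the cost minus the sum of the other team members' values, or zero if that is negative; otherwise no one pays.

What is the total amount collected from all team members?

35

Total value 80 ≥ cost 65, so it is built.
Member 1: others sum to 53; max(0, 65 - 53) = 12.
Member 2: others sum to 52; max(0, 65 - 52) = 13.
Member 3: others sum to 55; max(0, 65 - 55) = 10.
Total collected = 12 + 13 + 10 = 35.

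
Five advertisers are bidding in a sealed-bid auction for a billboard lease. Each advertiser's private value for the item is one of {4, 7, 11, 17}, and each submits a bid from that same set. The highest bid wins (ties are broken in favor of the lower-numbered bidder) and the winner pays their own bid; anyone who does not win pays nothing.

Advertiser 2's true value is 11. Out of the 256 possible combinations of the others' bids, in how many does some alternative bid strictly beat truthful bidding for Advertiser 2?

Others bid (4, 4, 4, 4): truth gives 0; bid 7 gives 4 > 0. Violating.
Others bid (4, 4, 4, 7): truth gives 0; bid 7 gives 4 > 0. Violating.
Others bid (4, 4, 7, 4): truth gives 0; bid 7 gives 4 > 0. Violating.
Others bid (4, 4, 7, 7): truth gives 0; bid 7 gives 4 > 0. Violating.
Others bid (4, 4, 4, 11): truth gives 0; no alternative beats it.
Others bid (4, 4, 4, 17): truth gives 0; no alternative beats it.
(Checking all 256 profiles: 8 have a profitable deviation, 248 do not.)

8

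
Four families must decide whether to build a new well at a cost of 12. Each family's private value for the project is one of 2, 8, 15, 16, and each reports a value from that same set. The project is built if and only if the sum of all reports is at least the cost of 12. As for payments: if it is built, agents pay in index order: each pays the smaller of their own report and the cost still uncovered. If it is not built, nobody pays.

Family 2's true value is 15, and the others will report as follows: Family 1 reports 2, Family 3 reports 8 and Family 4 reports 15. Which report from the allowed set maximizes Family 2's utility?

2

Report 2: project built, pays 2, utility 15 - 2 = 13.
Report 8: project built, pays 8, utility 15 - 8 = 7.
Report 15: project built, pays 10, utility 15 - 10 = 5.
Report 16: project built, pays 10, utility 15 - 10 = 5.
The best choice is 2 with utility 13.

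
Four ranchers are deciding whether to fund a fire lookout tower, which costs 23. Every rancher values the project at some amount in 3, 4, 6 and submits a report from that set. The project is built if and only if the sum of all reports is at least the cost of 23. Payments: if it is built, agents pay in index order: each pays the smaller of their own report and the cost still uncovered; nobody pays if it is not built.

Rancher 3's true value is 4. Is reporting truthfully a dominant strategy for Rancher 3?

Yes

Check each profile of the others' reports and compare truth against every alternative report.
Others report (3, 3, 3): truth gives 0, best alternative gives 0.
Others report (3, 3, 4): truth gives 0, best alternative gives 0.
Others report (3, 3, 6): truth gives 0, best alternative gives 0.
Others report (3, 4, 3): truth gives 0, best alternative gives 0.
Others report (3, 4, 4): truth gives 0, best alternative gives 0.
Others report (3, 4, 6): truth gives 0, best alternative gives 0.
(Remaining 21 profiles checked similarly; truth is weakly best in each.)
In every case the truthful report is at least as good as any alternative, so it is a dominant strategy.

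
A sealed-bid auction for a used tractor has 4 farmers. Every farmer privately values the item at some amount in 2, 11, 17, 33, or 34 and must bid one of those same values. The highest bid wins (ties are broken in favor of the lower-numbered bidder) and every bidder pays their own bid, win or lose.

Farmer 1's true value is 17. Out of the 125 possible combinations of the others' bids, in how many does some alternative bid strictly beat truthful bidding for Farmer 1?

106

Others bid (2, 2, 2): truth gives 0; bid 2 gives 15 > 0. Violating.
Others bid (2, 2, 11): truth gives 0; bid 11 gives 6 > 0. Violating.
Others bid (2, 2, 33): truth gives -17; bid 2 gives -2 > -17. Violating.
Others bid (2, 2, 34): truth gives -17; bid 2 gives -2 > -17. Violating.
Others bid (2, 2, 17): truth gives 0; no alternative beats it.
Others bid (2, 11, 17): truth gives 0; no alternative beats it.
(Checking all 125 profiles: 106 have a profitable deviation, 19 do not.)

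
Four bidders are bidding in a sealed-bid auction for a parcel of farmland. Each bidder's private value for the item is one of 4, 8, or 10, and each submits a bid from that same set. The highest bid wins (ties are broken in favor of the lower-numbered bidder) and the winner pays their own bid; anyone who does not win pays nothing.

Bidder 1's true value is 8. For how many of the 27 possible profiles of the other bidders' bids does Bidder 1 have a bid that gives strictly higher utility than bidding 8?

1

Others bid (4, 4, 4): truth gives 0; bid 4 gives 4 > 0. Violating.
Others bid (4, 4, 8): truth gives 0; no alternative beats it.
Others bid (4, 4, 10): truth gives 0; no alternative beats it.
(Checking all 27 profiles: 1 has a profitable deviation, 26 do not.)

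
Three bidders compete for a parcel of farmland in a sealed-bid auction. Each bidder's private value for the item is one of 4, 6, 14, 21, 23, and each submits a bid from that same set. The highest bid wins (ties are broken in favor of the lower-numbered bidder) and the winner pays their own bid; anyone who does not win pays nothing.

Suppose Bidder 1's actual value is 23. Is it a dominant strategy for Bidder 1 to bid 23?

No

Consider the case where Bidder 2 bids 4 and Bidder 3 bids 4.
Truthful bid 23: wins, pays 23, utility 23 - 23 = 0.
Bid 4 instead: wins, pays 4, utility 23 - 4 = 19.
Since 19 > 0, bidding 4 is strictly better here, so truthful bidding is not dominant.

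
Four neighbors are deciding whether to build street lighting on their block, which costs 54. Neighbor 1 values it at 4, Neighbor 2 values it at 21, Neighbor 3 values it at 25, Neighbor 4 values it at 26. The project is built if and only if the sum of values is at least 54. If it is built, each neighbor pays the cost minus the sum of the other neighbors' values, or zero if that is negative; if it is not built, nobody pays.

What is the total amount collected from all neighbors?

Total value 76 ≥ cost 54, so it is built.
Neighbor 1: others sum to 72; max(0, 54 - 72) = 0.
Neighbor 2: others sum to 55; max(0, 54 - 55) = 0.
Neighbor 3: others sum to 51; max(0, 54 - 51) = 3.
Neighbor 4: others sum to 50; max(0, 54 - 50) = 4.
Total collected = 0 + 0 + 3 + 4 = 7.

7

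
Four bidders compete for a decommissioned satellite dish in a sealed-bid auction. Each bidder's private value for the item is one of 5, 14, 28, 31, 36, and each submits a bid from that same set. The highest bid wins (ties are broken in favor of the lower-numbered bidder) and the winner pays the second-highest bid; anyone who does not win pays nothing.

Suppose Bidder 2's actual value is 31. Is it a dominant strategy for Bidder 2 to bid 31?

Check each profile of the others' bids and compare truth against every alternative bid.
Others bid (5, 5, 5): truth gives 26, best alternative gives 26.
Others bid (5, 5, 14): truth gives 17, best alternative gives 17.
Others bid (5, 14, 5): truth gives 17, best alternative gives 17.
Others bid (5, 14, 14): truth gives 17, best alternative gives 17.
Others bid (14, 5, 5): truth gives 17, best alternative gives 17.
Others bid (14, 5, 14): truth gives 17, best alternative gives 17.
(Remaining 119 profiles checked similarly; truth is weakly best in each.)
In every case the truthful bid is at least as good as any alternative, so it is a dominant strategy.

Yes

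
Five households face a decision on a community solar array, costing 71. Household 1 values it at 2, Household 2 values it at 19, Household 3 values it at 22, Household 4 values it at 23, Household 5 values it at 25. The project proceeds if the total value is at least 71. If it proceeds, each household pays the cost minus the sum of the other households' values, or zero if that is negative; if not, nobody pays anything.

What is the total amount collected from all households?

Total value 91 ≥ cost 71, so it is built.
Household 1: others sum to 89; max(0, 71 - 89) = 0.
Household 2: others sum to 72; max(0, 71 - 72) = 0.
Household 3: others sum to 69; max(0, 71 - 69) = 2.
Household 4: others sum to 68; max(0, 71 - 68) = 3.
Household 5: others sum to 66; max(0, 71 - 66) = 5.
Total collected = 0 + 0 + 2 + 3 + 5 = 10.

10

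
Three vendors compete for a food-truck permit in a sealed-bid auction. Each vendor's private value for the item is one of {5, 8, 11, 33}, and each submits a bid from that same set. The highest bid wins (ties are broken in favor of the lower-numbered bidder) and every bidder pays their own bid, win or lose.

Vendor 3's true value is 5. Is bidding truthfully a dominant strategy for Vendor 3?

No

Consider the case where Vendor 1 bids 5 and Vendor 2 bids 5.
Truthful bid 5: loses but pays 5, utility -5.
Bid 8 instead: wins, pays 8, utility 5 - 8 = -3.
Since -3 > -5, bidding 8 is strictly better here, so truthful bidding is not dominant.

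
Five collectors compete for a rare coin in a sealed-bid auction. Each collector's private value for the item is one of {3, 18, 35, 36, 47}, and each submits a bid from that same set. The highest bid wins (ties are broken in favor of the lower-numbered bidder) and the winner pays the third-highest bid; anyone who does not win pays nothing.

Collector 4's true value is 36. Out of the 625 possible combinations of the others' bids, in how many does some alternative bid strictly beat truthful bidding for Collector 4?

108

Others bid (3, 3, 3, 47): truth gives 0; bid 47 gives 33 > 0. Violating.
Others bid (3, 3, 18, 47): truth gives 0; bid 47 gives 18 > 0. Violating.
Others bid (3, 3, 35, 47): truth gives 0; bid 47 gives 1 > 0. Violating.
Others bid (3, 3, 36, 3): truth gives 0; bid 47 gives 33 > 0. Violating.
Others bid (3, 3, 3, 3): truth gives 33; no alternative beats it.
Others bid (3, 3, 3, 18): truth gives 33; no alternative beats it.
(Checking all 625 profiles: 108 have a profitable deviation, 517 do not.)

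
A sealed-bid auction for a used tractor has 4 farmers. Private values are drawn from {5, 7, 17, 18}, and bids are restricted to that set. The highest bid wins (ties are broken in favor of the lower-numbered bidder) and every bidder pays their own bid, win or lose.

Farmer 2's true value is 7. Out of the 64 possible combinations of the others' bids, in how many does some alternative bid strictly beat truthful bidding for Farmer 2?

60

Others bid (5, 5, 17): truth gives -7; bid 5 gives -5 > -7. Violating.
Others bid (5, 5, 18): truth gives -7; bid 5 gives -5 > -7. Violating.
Others bid (5, 7, 17): truth gives -7; bid 5 gives -5 > -7. Violating.
Others bid (5, 7, 18): truth gives -7; bid 5 gives -5 > -7. Violating.
Others bid (5, 5, 5): truth gives 0; no alternative beats it.
Others bid (5, 5, 7): truth gives 0; no alternative beats it.
(Checking all 64 profiles: 60 have a profitable deviation, 4 do not.)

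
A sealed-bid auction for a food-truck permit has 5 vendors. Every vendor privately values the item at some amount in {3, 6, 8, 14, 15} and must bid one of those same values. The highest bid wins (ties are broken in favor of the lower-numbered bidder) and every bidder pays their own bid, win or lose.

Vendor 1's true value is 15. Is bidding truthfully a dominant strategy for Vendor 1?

No

Consider the case where Vendor 2 bids 3, Vendor 3 bids 3, Vendor 4 bids 3 and Vendor 5 bids 3.
Truthful bid 15: wins, pays 15, utility 15 - 15 = 0.
Bid 3 instead: wins, pays 3, utility 15 - 3 = 12.
Since 12 > 0, bidding 3 is strictly better here, so truthful bidding is not dominant.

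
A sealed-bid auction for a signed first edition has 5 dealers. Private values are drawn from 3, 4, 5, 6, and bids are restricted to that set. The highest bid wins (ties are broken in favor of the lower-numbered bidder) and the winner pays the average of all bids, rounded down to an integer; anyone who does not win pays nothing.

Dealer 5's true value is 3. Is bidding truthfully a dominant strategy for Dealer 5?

Check each profile of the others' bids and compare truth against every alternative bid.
Others bid (3, 3, 3, 3): truth gives 0, best alternative gives 0.
Others bid (3, 3, 3, 4): truth gives 0, best alternative gives 0.
Others bid (3, 3, 3, 5): truth gives 0, best alternative gives 0.
Others bid (3, 3, 3, 6): truth gives 0, best alternative gives 0.
Others bid (3, 3, 4, 3): truth gives 0, best alternative gives 0.
Others bid (3, 3, 4, 4): truth gives 0, best alternative gives 0.
(Remaining 250 profiles checked similarly; truth is weakly best in each.)
In every case the truthful bid is at least as good as any alternative, so it is a dominant strategy.

Yes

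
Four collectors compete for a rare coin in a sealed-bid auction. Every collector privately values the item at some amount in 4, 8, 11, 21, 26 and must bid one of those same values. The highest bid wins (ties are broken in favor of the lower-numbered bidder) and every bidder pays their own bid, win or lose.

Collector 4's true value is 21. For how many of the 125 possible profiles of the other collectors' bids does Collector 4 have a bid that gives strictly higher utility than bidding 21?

Others bid (4, 4, 4): truth gives 0; bid 8 gives 13 > 0. Violating.
Others bid (4, 4, 8): truth gives 0; bid 11 gives 10 > 0. Violating.
Others bid (4, 4, 21): truth gives -21; bid 4 gives -4 > -21. Violating.
Others bid (4, 4, 26): truth gives -21; bid 4 gives -4 > -21. Violating.
Others bid (4, 4, 11): truth gives 0; no alternative beats it.
Others bid (4, 8, 11): truth gives 0; no alternative beats it.
(Checking all 125 profiles: 106 have a profitable deviation, 19 do not.)

106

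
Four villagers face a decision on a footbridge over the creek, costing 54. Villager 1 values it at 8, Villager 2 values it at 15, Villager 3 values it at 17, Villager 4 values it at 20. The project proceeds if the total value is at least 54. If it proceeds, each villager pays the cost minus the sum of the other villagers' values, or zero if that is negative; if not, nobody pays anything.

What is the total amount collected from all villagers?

36

Total value 60 ≥ cost 54, so it is built.
Villager 1: others sum to 52; max(0, 54 - 52) = 2.
Villager 2: others sum to 45; max(0, 54 - 45) = 9.
Villager 3: others sum to 43; max(0, 54 - 43) = 11.
Villager 4: others sum to 40; max(0, 54 - 40) = 14.
Total collected = 2 + 9 + 11 + 14 = 36.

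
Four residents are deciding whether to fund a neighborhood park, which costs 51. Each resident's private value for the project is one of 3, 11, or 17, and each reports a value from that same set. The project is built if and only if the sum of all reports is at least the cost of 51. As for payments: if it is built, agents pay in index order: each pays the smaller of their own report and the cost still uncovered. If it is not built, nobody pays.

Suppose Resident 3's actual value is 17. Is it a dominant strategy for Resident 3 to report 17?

Consider the case where Resident 1 reports 11, Resident 2 reports 17 and Resident 4 reports 17.
Truthful report 17: project built, pays 17, utility 17 - 17 = 0.
Report 11 instead: project built, pays 11, utility 17 - 11 = 6.
Since 6 > 0, reporting 11 is strictly better here, so truthful reporting is not dominant.

No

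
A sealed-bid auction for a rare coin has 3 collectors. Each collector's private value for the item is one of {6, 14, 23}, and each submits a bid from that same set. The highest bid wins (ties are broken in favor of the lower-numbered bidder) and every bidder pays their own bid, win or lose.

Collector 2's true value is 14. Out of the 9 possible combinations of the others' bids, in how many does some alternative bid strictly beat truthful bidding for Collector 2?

Others bid (6, 23): truth gives -14; bid 6 gives -6 > -14. Violating.
Others bid (14, 6): truth gives -14; bid 6 gives -6 > -14. Violating.
Others bid (14, 14): truth gives -14; bid 6 gives -6 > -14. Violating.
Others bid (14, 23): truth gives -14; bid 6 gives -6 > -14. Violating.
Others bid (6, 6): truth gives 0; no alternative beats it.
Others bid (6, 14): truth gives 0; no alternative beats it.
(Checking all 9 profiles: 7 have a profitable deviation, 2 do not.)

7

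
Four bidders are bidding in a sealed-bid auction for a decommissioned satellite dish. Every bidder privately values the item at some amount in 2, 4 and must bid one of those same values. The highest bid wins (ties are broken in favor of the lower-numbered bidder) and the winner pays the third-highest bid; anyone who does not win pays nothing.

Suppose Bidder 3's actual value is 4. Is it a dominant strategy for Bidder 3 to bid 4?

Yes

Check each profile of the others' bids and compare truth against every alternative bid.
Others bid (2, 2, 2): truth gives 2, best alternative gives 0.
Others bid (2, 2, 4): truth gives 2, best alternative gives 0.
Others bid (2, 4, 2): truth gives 0, best alternative gives 0.
Others bid (2, 4, 4): truth gives 0, best alternative gives 0.
Others bid (4, 2, 2): truth gives 0, best alternative gives 0.
Others bid (4, 2, 4): truth gives 0, best alternative gives 0.
(Remaining 2 profiles checked similarly; truth is weakly best in each.)
In every case the truthful bid is at least as good as any alternative, so it is a dominant strategy.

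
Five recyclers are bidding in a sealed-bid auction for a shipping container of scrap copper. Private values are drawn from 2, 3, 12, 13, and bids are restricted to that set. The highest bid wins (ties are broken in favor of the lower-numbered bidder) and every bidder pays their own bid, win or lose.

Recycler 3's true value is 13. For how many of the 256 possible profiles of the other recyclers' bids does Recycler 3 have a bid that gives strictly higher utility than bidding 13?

Others bid (2, 2, 2, 2): truth gives 0; bid 3 gives 10 > 0. Violating.
Others bid (2, 2, 2, 3): truth gives 0; bid 3 gives 10 > 0. Violating.
Others bid (2, 2, 2, 12): truth gives 0; bid 12 gives 1 > 0. Violating.
Others bid (2, 2, 3, 2): truth gives 0; bid 3 gives 10 > 0. Violating.
Others bid (2, 2, 2, 13): truth gives 0; no alternative beats it.
Others bid (2, 2, 3, 13): truth gives 0; no alternative beats it.
(Checking all 256 profiles: 148 have a profitable deviation, 108 do not.)

148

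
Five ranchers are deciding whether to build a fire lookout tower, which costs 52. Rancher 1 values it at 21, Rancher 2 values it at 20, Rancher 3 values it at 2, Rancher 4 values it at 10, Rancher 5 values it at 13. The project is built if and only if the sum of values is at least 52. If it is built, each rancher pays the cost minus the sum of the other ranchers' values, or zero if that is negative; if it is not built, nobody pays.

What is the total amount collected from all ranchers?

Total value 66 ≥ cost 52, so it is built.
Rancher 1: others sum to 45; max(0, 52 - 45) = 7.
Rancher 2: others sum to 46; max(0, 52 - 46) = 6.
Rancher 3: others sum to 64; max(0, 52 - 64) = 0.
Rancher 4: others sum to 56; max(0, 52 - 56) = 0.
Rancher 5: others sum to 53; max(0, 52 - 53) = 0.
Total collected = 7 + 6 + 0 + 0 + 0 = 13.

13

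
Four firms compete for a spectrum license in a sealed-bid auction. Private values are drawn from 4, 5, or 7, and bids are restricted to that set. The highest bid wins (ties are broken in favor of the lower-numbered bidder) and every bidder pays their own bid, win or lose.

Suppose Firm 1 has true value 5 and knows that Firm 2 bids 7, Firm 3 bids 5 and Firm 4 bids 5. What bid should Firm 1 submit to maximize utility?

Bid 4: loses but pays 4, utility -4.
Bid 5: loses but pays 5, utility -5.
Bid 7: wins, pays 7, utility 5 - 7 = -2.
The best choice is 7 with utility -2.

7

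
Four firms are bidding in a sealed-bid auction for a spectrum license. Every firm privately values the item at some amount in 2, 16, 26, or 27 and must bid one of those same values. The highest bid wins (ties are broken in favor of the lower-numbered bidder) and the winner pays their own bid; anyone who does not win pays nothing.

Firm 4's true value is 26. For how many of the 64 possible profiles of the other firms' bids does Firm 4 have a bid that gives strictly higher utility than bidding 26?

Others bid (2, 2, 2): truth gives 0; bid 16 gives 10 > 0. Violating.
Others bid (2, 2, 16): truth gives 0; no alternative beats it.
Others bid (2, 2, 26): truth gives 0; no alternative beats it.
(Checking all 64 profiles: 1 has a profitable deviation, 63 do not.)

1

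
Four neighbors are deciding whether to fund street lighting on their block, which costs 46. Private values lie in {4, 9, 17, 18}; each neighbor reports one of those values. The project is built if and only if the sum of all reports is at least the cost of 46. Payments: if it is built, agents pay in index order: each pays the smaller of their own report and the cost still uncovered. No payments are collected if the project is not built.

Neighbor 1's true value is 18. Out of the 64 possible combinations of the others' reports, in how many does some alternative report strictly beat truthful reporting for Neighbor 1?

Others report (4, 9, 17): truth gives 0; report 17 gives 1 > 0. Violating.
Others report (4, 9, 18): truth gives 0; report 17 gives 1 > 0. Violating.
Others report (4, 17, 9): truth gives 0; report 17 gives 1 > 0. Violating.
Others report (4, 17, 17): truth gives 0; report 9 gives 9 > 0. Violating.
Others report (4, 4, 4): truth gives 0; no alternative beats it.
Others report (4, 4, 9): truth gives 0; no alternative beats it.
(Checking all 64 profiles: 50 have a profitable deviation, 14 do not.)

50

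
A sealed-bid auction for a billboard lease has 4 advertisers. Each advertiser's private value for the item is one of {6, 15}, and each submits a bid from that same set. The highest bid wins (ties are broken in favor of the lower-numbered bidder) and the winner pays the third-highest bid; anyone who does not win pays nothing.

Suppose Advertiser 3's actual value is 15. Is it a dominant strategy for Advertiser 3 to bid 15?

Yes

Check each profile of the others' bids and compare truth against every alternative bid.
Others bid (6, 6, 6): truth gives 9, best alternative gives 0.
Others bid (6, 6, 15): truth gives 9, best alternative gives 0.
Others bid (6, 15, 6): truth gives 0, best alternative gives 0.
Others bid (6, 15, 15): truth gives 0, best alternative gives 0.
Others bid (15, 6, 6): truth gives 0, best alternative gives 0.
Others bid (15, 6, 15): truth gives 0, best alternative gives 0.
(Remaining 2 profiles checked similarly; truth is weakly best in each.)
In every case the truthful bid is at least as good as any alternative, so it is a dominant strategy.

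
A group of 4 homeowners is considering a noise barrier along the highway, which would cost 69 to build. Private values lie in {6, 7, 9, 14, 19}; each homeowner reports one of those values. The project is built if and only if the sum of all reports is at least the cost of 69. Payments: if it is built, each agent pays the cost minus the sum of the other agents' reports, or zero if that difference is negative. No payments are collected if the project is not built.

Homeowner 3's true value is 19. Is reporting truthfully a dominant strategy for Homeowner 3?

Yes

Check each profile of the others' reports and compare truth against every alternative report.
Others report (14, 19, 19): truth gives 2, best alternative gives 0.
Others report (19, 14, 19): truth gives 2, best alternative gives 0.
Others report (19, 19, 14): truth gives 2, best alternative gives 0.
Others report (19, 19, 19): truth gives 7, best alternative gives 7.
Others report (6, 6, 6): truth gives 0, best alternative gives 0.
Others report (6, 6, 7): truth gives 0, best alternative gives 0.
(Remaining 119 profiles checked similarly; truth is weakly best in each.)
In every case the truthful report is at least as good as any alternative, so it is a dominant strategy.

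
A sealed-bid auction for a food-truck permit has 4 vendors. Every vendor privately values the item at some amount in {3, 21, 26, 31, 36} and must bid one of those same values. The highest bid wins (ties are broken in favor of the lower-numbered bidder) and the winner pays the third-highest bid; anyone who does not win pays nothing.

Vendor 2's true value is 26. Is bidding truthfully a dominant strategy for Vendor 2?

Consider the case where Vendor 1 bids 3, Vendor 3 bids 3 and Vendor 4 bids 31.
Truthful bid 26: loses, pays 0, utility 0.
Bid 31 instead: wins, pays 3, utility 26 - 3 = 23.
Since 23 > 0, bidding 31 is strictly better here, so truthful bidding is not dominant.

No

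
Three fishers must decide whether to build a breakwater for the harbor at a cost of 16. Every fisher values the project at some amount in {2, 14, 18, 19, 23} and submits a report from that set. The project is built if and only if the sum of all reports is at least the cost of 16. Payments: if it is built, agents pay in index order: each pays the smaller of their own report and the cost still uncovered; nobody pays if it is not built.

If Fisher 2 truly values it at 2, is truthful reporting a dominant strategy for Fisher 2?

Yes

Check each profile of the others' reports and compare truth against every alternative report.
Others report (2, 2): truth gives 0, best alternative gives -12.
Others report (2, 14): truth gives 0, best alternative gives -12.
Others report (2, 18): truth gives 0, best alternative gives -12.
Others report (2, 19): truth gives 0, best alternative gives -12.
Others report (2, 23): truth gives 0, best alternative gives -12.
Others report (18, 2): truth gives 2, best alternative gives 2.
(Remaining 19 profiles checked similarly; truth is weakly best in each.)
In every case the truthful report is at least as good as any alternative, so it is a dominant strategy.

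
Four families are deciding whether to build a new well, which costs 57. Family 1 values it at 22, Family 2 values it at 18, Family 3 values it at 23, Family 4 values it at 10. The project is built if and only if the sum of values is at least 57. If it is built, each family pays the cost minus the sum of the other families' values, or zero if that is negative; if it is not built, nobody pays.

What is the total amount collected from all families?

15

Total value 73 ≥ cost 57, so it is built.
Family 1: others sum to 51; max(0, 57 - 51) = 6.
Family 2: others sum to 55; max(0, 57 - 55) = 2.
Family 3: others sum to 50; max(0, 57 - 50) = 7.
Family 4: others sum to 63; max(0, 57 - 63) = 0.
Total collected = 6 + 2 + 7 + 0 = 15.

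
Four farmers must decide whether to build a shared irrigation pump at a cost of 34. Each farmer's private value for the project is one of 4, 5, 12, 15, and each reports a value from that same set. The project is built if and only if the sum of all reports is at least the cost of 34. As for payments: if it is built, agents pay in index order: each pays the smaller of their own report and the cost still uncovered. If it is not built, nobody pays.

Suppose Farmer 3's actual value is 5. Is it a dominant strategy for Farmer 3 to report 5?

Consider the case where Farmer 1 reports 4, Farmer 2 reports 12 and Farmer 4 reports 15.
Truthful report 5: project built, pays 5, utility 5 - 5 = 0.
Report 4 instead: project built, pays 4, utility 5 - 4 = 1.
Since 1 > 0, reporting 4 is strictly better here, so truthful reporting is not dominant.

No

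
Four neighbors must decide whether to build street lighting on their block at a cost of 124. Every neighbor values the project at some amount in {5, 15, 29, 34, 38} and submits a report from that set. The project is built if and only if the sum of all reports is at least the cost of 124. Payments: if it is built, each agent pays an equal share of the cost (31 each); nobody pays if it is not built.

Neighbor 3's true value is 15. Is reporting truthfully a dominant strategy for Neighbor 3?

Consider the case where Neighbor 1 reports 34, Neighbor 2 reports 38 and Neighbor 4 reports 38.
Truthful report 15: project built, pays 31, utility 15 - 31 = -16.
Report 5 instead: project not built, utility 0.
Since 0 > -16, reporting 5 is strictly better here, so truthful reporting is not dominant.

No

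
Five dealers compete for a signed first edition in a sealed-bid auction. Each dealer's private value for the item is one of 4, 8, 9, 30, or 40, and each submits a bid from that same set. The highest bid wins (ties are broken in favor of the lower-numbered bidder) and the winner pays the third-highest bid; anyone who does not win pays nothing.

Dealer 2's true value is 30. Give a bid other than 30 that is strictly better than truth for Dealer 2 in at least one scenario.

Suppose Dealer 1 bids 4, Dealer 3 bids 4, Dealer 4 bids 4 and Dealer 5 bids 40.
Bid 30: loses, pays 0, utility 0.
Bid 40: wins, pays 4, utility 30 - 4 = 26.
So bidding 40 beats truth here (26 > 0).

40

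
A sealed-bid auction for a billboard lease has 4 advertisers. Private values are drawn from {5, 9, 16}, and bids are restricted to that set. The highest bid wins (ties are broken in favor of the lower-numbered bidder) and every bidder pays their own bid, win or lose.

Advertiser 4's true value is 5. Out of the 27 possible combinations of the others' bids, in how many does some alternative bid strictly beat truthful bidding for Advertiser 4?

1

Others bid (5, 5, 5): truth gives -5; bid 9 gives -4 > -5. Violating.
Others bid (5, 5, 9): truth gives -5; no alternative beats it.
Others bid (5, 5, 16): truth gives -5; no alternative beats it.
(Checking all 27 profiles: 1 has a profitable deviation, 26 do not.)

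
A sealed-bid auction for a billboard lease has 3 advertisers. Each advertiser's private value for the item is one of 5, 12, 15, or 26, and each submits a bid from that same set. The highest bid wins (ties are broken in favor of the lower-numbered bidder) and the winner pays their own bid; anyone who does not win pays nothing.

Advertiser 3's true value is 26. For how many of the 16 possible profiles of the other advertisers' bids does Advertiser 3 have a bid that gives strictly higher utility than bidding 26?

Others bid (5, 5): truth gives 0; bid 12 gives 14 > 0. Violating.
Others bid (5, 12): truth gives 0; bid 15 gives 11 > 0. Violating.
Others bid (12, 5): truth gives 0; bid 15 gives 11 > 0. Violating.
Others bid (12, 12): truth gives 0; bid 15 gives 11 > 0. Violating.
Others bid (5, 15): truth gives 0; no alternative beats it.
Others bid (5, 26): truth gives 0; no alternative beats it.
(Checking all 16 profiles: 4 have a profitable deviation, 12 do not.)

4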